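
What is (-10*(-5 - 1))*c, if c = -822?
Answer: -49320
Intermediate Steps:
(-10*(-5 - 1))*c = -10*(-5 - 1)*(-822) = -10*(-6)*(-822) = 60*(-822) = -49320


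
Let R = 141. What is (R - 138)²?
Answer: 9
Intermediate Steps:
(R - 138)² = (141 - 138)² = 3² = 9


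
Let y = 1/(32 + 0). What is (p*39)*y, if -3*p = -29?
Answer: 377/32 ≈ 11.781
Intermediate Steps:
p = 29/3 (p = -1/3*(-29) = 29/3 ≈ 9.6667)
y = 1/32 ≈ 0.031250
(p*39)*y = ((29/3)*39)*(1/32) = 377*(1/32) = 377/32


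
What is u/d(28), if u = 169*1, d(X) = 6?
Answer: 169/6 ≈ 28.167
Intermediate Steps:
u = 169
u/d(28) = 169/6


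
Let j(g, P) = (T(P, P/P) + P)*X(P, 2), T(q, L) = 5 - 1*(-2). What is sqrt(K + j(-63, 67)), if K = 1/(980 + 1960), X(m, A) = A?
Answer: sqrt(6526815)/210 ≈ 12.166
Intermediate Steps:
T(q, L) = 7 (T(q, L) = 5 + 2 = 7)
K = 1/2940 ≈ 0.00034014
j(g, P) = 14 + 2*P (j(g, P) = (7 + P)*2 = 14 + 2*P)
sqrt(K + j(-63, 67)) = sqrt(1/2940 + (14 + 2*67)) = sqrt(1/2940 + (14 + 134)) = sqrt(1/2940 + 148) = sqrt(435121/2940) = sqrt(6526815)/210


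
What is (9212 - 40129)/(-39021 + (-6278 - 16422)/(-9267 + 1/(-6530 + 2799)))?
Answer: 534480389113/674536663519 ≈ 0.79237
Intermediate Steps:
(9212 - 40129)/(-39021 + (-6278 - 16422)/(-9267 + 1/(-6530 + 2799))) = -30917/(-39021 - 22700/(-9267 + 1/(-3731))) = -30917/(-39021 - 22700/(-9267 - 1/3731)) = -30917/(-39021 - 22700/(-34575178/3731)) = -30917/(-39021 - 22700*(-3731/34575178)) = -30917/(-39021 + 42346850/17287589) = -30917/(-674536663519/17287589) = -30917*(-17287589/674536663519) = 534480389113/674536663519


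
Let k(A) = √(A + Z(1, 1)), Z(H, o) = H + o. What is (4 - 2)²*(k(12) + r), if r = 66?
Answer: 264 + 4*√14 ≈ 278.97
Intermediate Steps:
k(A) = √(2 + A) (k(A) = √(A + (1 + 1)) = √(A + 2) = √(2 + A))
(4 - 2)²*(k(12) + r) = (4 - 2)²*(√(2 + 12) + 66) = 2²*(√14 + 66) = 4*(66 + √14) = 264 + 4*√14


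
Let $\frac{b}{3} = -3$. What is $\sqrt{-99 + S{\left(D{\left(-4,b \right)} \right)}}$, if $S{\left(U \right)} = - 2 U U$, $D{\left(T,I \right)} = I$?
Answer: $3 i \sqrt{29} \approx 16.155 i$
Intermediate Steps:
$b = -9$ ($b = 3 \left(-3\right) = -9$)
$S{\left(U \right)} = - 2 U^{2}$
$\sqrt{-99 + S{\left(D{\left(-4,b \right)} \right)}} = \sqrt{-99 - 2 \left(-9\right)^{2}} = \sqrt{-99 - 162} = \sqrt{-261} = 3 i \sqrt{29}$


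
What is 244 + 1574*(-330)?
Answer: -519176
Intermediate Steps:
244 + 1574*(-330) = 244 - 519420 = -519176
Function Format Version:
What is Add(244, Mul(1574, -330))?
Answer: -519176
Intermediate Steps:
Add(244, Mul(1574, -330)) = Add(244, -519420) = -519176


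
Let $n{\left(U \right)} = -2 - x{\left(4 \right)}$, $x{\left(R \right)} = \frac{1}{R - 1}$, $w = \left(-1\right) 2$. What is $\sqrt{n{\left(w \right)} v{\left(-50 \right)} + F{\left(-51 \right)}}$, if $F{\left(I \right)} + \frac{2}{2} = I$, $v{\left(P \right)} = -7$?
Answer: $\frac{i \sqrt{321}}{3} \approx 5.9722 i$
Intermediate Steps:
$w = -2$
$F{\left(I \right)} = -1 + I$
$x{\left(R \right)} = \frac{1}{-1 + R}$
$n{\left(U \right)} = - \frac{7}{3}$ ($n{\left(U \right)} = -2 - \frac{1}{-1 + 4} = -2 - \frac{1}{3} = - \frac{7}{3}$)
$\sqrt{n{\left(w \right)} v{\left(-50 \right)} + F{\left(-51 \right)}} = \sqrt{\left(- \frac{7}{3}\right) \left(-7\right) - 52} = \sqrt{\frac{49}{3} - 52} = \sqrt{- \frac{107}{3}} = \frac{i \sqrt{321}}{3}$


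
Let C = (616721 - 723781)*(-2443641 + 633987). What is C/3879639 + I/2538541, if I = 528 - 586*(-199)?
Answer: 163940446975419526/3282874222233 ≈ 49938.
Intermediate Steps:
I = 117142 (I = 528 + 116614 = 117142)
C = 193741557240 (C = -107060*(-1809654) = 193741557240)
C/3879639 + I/2538541 = 193741557240/3879639 + 117142/2538541 = 193741557240*(1/3879639) + 117142*(1/2538541) = 64580519080/1293213 + 117142/2538541 = 163940446975419526/3282874222233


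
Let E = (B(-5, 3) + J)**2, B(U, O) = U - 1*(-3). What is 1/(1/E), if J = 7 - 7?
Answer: 4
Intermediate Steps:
J = 0
B(U, O) = 3 + U (B(U, O) = U + 3 = 3 + U)
E = 4 (E = ((3 - 5) + 0)**2 = (-2 + 0)**2 = (-2)**2 = 4)
1/(1/E) = 1/(1/4) = 4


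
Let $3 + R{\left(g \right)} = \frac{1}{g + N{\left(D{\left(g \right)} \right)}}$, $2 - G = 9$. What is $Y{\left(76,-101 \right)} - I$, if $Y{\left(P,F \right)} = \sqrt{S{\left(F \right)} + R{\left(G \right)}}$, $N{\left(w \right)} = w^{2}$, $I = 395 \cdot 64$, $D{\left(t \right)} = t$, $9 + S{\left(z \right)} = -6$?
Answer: $-25280 + \frac{i \sqrt{31710}}{42} \approx -25280.0 + 4.2398 i$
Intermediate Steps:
$G = -7$ ($G = 2 - 9 = -7$)
$S{\left(z \right)} = -15$ ($S{\left(z \right)} = -9 - 6 = -15$)
$I = 25280$
$R{\left(g \right)} = -3 + \frac{1}{g + g^{2}}$
$Y{\left(P,F \right)} = \frac{i \sqrt{31710}}{42}$ ($Y{\left(P,F \right)} = \sqrt{-15 + \frac{1 - -21 - 3 \left(-7\right)^{2}}{\left(-7\right) \left(1 - 7\right)}} = \sqrt{-15 - \frac{1 + 21 - 147}{7 \left(-6\right)}} = \sqrt{-15 - - \frac{1 + 21 - 147}{42}} = \sqrt{-15 - \left(- \frac{1}{42}\right) \left(-125\right)} = \sqrt{-15 - \frac{125}{42}} = \sqrt{- \frac{755}{42}} = \frac{i \sqrt{31710}}{42}$)
$Y{\left(76,-101 \right)} - I = \frac{i \sqrt{31710}}{42} - 25280 = -25280 + \frac{i \sqrt{31710}}{42}$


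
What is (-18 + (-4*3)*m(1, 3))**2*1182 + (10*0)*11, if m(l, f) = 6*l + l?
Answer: 12297528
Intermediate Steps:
m(l, f) = 7*l
(-18 + (-4*3)*m(1, 3))**2*1182 + (10*0)*11 = (-18 + (-4*3)*(7*1))**2*1182 + (10*0)*11 = (-18 - 12*7)**2*1182 + 0*11 = (-18 - 84)**2*1182 + 0 = (-102)**2*1182 + 0 = 10404*1182 + 0 = 12297528 + 0 = 12297528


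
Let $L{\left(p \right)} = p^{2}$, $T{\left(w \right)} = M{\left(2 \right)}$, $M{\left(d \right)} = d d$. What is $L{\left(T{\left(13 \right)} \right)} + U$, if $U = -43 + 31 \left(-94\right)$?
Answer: $-2941$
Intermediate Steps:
$U = -2957$ ($U = -43 - 2914 = -2957$)
$M{\left(d \right)} = d^{2}$
$T{\left(w \right)} = 4$ ($T{\left(w \right)} = 2^{2} = 4$)
$L{\left(T{\left(13 \right)} \right)} + U = 4^{2} - 2957 = 16 - 2957 = -2941$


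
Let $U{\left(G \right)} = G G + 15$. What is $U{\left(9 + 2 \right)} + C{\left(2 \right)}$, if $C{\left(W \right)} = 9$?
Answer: $145$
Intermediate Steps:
$U{\left(G \right)} = 15 + G^{2}$ ($U{\left(G \right)} = G^{2} + 15 = 15 + G^{2}$)
$U{\left(9 + 2 \right)} + C{\left(2 \right)} = \left(15 + \left(9 + 2\right)^{2}\right) + 9 = \left(15 + 11^{2}\right) + 9 = \left(15 + 121\right) + 9 = 136 + 9 = 145$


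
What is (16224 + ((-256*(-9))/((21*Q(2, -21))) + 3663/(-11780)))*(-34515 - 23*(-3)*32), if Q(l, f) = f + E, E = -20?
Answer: -1771747357323933/3380860 ≈ -5.2405e+8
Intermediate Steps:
Q(l, f) = -20 + f (Q(l, f) = f - 20 = -20 + f)
(16224 + ((-256*(-9))/((21*Q(2, -21))) + 3663/(-11780)))*(-34515 - 23*(-3)*32) = (16224 + ((-256*(-9))/((21*(-20 - 21))) + 3663/(-11780)))*(-34515 - 23*(-3)*32) = (16224 + (2304/((21*(-41))) + 3663*(-1/11780)))*(-34515 + 69*32) = (16224 + (2304/(-861) - 3663/11780))*(-34515 + 2208) = (16224 + (2304*(-1/861) - 3663/11780))*(-32307) = (16224 + (-768/287 - 3663/11780))*(-32307) = (16224 - 10098321/3380860)*(-32307) = (54840974319/3380860)*(-32307) = -1771747357323933/3380860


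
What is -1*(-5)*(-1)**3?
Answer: -5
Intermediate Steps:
-1*(-5)*(-1)**3 = 5*(-1) = -5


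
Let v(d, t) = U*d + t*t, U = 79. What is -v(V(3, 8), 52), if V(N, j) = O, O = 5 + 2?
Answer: -3257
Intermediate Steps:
O = 7
V(N, j) = 7
v(d, t) = t² + 79*d (v(d, t) = 79*d + t*t = 79*d + t² = t² + 79*d)
-v(V(3, 8), 52) = -(52² + 79*7) = -(2704 + 553) = -1*3257 = -3257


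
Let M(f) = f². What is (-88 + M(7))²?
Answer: 1521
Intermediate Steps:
(-88 + M(7))² = (-88 + 7²)² = (-88 + 49)² = (-39)² = 1521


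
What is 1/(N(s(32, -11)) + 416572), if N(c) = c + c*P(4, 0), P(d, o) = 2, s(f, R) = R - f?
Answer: 1/416443 ≈ 2.4013e-6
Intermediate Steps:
N(c) = 3*c (N(c) = c + c*2 = c + 2*c = 3*c)
1/(N(s(32, -11)) + 416572) = 1/(3*(-11 - 1*32) + 416572) = 1/(3*(-11 - 32) + 416572) = 1/(3*(-43) + 416572) = 1/(-129 + 416572) = 1/416443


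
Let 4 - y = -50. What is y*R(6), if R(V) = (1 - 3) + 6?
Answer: 216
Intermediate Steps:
y = 54 (y = 4 - 1*(-50) = 4 + 50 = 54)
R(V) = 4 (R(V) = -2 + 6 = 4)
y*R(6) = 54*4 = 216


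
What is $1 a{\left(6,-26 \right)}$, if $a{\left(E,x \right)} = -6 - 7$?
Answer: $-13$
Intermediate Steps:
$a{\left(E,x \right)} = -13$
$1 a{\left(6,-26 \right)} = 1 \left(-13\right) = -13$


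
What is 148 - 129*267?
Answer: -34295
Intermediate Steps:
148 - 129*267 = 148 - 34443 = -34295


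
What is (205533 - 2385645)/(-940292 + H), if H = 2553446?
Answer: -363352/268859 ≈ -1.3515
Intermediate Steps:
(205533 - 2385645)/(-940292 + H) = (205533 - 2385645)/(-940292 + 2553446) = -2180112/1613154 = -2180112*1/1613154 = -363352/268859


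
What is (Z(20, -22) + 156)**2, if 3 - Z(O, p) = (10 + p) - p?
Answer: 22201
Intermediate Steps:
Z(O, p) = -7 (Z(O, p) = 3 - ((10 + p) - p) = 3 - 1*10 = 3 - 10 = -7)
(Z(20, -22) + 156)**2 = (-7 + 156)**2 = 149**2 = 22201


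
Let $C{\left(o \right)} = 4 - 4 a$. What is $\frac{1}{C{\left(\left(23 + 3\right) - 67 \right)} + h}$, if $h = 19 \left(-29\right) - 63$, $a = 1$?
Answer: $- \frac{1}{614} \approx -0.0016287$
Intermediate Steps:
$C{\left(o \right)} = 0$ ($C{\left(o \right)} = 4 - 4 = 0$)
$h = -614$ ($h = -551 - 63 = -614$)
$\frac{1}{C{\left(\left(23 + 3\right) - 67 \right)} + h} = \frac{1}{0 - 614} = \frac{1}{-614} = - \frac{1}{614}$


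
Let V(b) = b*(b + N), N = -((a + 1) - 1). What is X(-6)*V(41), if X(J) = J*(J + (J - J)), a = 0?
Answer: 60516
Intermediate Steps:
N = 0 (N = -((0 + 1) - 1) = -(1 - 1) = -1*0 = 0)
V(b) = b² (V(b) = b*(b + 0) = b*b = b²)
X(J) = J² (X(J) = J*(J + 0) = J*J = J²)
X(-6)*V(41) = (-6)²*41² = 36*1681 = 60516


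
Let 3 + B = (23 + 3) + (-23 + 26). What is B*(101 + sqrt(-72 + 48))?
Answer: 2626 + 52*I*sqrt(6) ≈ 2626.0 + 127.37*I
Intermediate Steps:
B = 26 (B = -3 + ((23 + 3) + (-23 + 26)) = -3 + (26 + 3) = -3 + 29 = 26)
B*(101 + sqrt(-72 + 48)) = 26*(101 + sqrt(-72 + 48)) = 26*(101 + sqrt(-24)) = 26*(101 + 2*I*sqrt(6)) = 2626 + 52*I*sqrt(6)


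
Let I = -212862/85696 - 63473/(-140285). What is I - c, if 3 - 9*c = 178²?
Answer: 14640186747577/4161414240 ≈ 3518.1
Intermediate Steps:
c = -31681/9 (c = ⅓ - ⅑*178² = ⅓ - ⅑*31684 = ⅓ - 31684/9 = -31681/9 ≈ -3520.1)
I = -939306287/462379360 (I = -212862*1/85696 - 63473*(-1/140285) = -8187/3296 + 63473/140285 = -939306287/462379360 ≈ -2.0315)
I - c = -939306287/462379360 - 1*(-31681/9) = -939306287/462379360 + 31681/9 = 14640186747577/4161414240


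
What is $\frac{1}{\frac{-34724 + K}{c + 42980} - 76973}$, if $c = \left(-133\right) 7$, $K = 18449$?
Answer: $- \frac{6007}{462379136} \approx -1.2991 \cdot 10^{-5}$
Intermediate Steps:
$c = -931$
$\frac{1}{\frac{-34724 + K}{c + 42980} - 76973} = \frac{1}{\frac{-34724 + 18449}{-931 + 42980} - 76973} = \frac{1}{- \frac{16275}{42049} - 76973} = \frac{1}{\left(-16275\right) \frac{1}{42049} - 76973} = \frac{1}{- \frac{2325}{6007} - 76973} = \frac{1}{- \frac{462379136}{6007}} = - \frac{6007}{462379136}$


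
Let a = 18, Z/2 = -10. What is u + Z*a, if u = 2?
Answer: -358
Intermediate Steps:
Z = -20 (Z = 2*(-10) = -20)
u + Z*a = 2 - 20*18 = 2 - 360 = -358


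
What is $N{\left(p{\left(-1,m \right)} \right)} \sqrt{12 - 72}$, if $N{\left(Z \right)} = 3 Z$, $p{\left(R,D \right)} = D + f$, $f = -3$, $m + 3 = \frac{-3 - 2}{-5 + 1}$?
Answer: $- \frac{57 i \sqrt{15}}{2} \approx - 110.38 i$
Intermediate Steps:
$m = - \frac{7}{4}$ ($m = -3 + \frac{-3 - 2}{-5 + 1} = -3 - \frac{5}{-4} = -3 - - \frac{5}{4} = -3 + \frac{5}{4} = - \frac{7}{4} \approx -1.75$)
$p{\left(R,D \right)} = -3 + D$ ($p{\left(R,D \right)} = D - 3 = -3 + D$)
$N{\left(p{\left(-1,m \right)} \right)} \sqrt{12 - 72} = 3 \left(-3 - \frac{7}{4}\right) \sqrt{12 - 72} = 3 \left(- \frac{19}{4}\right) \sqrt{-60} = - \frac{57 \cdot 2 i \sqrt{15}}{4} = - \frac{57 i \sqrt{15}}{2}$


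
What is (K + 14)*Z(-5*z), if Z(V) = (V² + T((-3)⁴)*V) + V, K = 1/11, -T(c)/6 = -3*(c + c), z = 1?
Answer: -2256800/11 ≈ -2.0516e+5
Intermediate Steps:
T(c) = 36*c (T(c) = -(-18)*(c + c) = -(-18)*2*c = -(-36)*c = 36*c)
K = 1/11 (K = 1*(1/11) = 1/11 ≈ 0.090909)
Z(V) = V² + 2917*V (Z(V) = (V² + (36*(-3)⁴)*V) + V = (V² + (36*81)*V) + V = (V² + 2916*V) + V = V² + 2917*V)
(K + 14)*Z(-5*z) = (1/11 + 14)*((-5*1)*(2917 - 5*1)) = 155*(-5*(2917 - 5))/11 = 155*(-5*2912)/11 = (155/11)*(-14560) = -2256800/11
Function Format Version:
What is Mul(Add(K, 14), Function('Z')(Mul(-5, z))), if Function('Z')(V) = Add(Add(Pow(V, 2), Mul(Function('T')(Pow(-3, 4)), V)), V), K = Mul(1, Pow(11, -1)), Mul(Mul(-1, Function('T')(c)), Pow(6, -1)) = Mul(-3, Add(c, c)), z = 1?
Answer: Rational(-2256800, 11) ≈ -2.0516e+5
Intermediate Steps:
Function('T')(c) = Mul(36, c) (Function('T')(c) = Mul(-6, Mul(-3, Add(c, c))) = Mul(-6, Mul(-3, Mul(2, c))) = Mul(-6, Mul(-6, c)) = Mul(36, c))
K = Rational(1, 11) (K = Mul(1, Rational(1, 11)) = Rational(1, 11) ≈ 0.090909)
Function('Z')(V) = Add(Pow(V, 2), Mul(2917, V)) (Function('Z')(V) = Add(Add(Pow(V, 2), Mul(Mul(36, Pow(-3, 4)), V)), V) = Add(Add(Pow(V, 2), Mul(Mul(36, 81), V)), V) = Add(Add(Pow(V, 2), Mul(2916, V)), V) = Add(Pow(V, 2), Mul(2917, V)))
Mul(Add(K, 14), Function('Z')(Mul(-5, z))) = Mul(Add(Rational(1, 11), 14), Mul(Mul(-5, 1), Add(2917, Mul(-5, 1)))) = Mul(Rational(155, 11), Mul(-5, Add(2917, -5))) = Mul(Rational(155, 11), Mul(-5, 2912)) = Mul(Rational(155, 11), -14560) = Rational(-2256800, 11)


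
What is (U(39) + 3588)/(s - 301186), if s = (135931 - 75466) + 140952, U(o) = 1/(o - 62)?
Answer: -82523/2294687 ≈ -0.035963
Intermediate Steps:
U(o) = 1/(-62 + o)
s = 201417 (s = 60465 + 140952 = 201417)
(U(39) + 3588)/(s - 301186) = (1/(-62 + 39) + 3588)/(201417 - 301186) = (1/(-23) + 3588)/(-99769) = (-1/23 + 3588)*(-1/99769) = (82523/23)*(-1/99769) = -82523/2294687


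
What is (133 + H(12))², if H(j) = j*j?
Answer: 76729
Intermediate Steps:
H(j) = j²
(133 + H(12))² = (133 + 12²)² = (133 + 144)² = 277² = 76729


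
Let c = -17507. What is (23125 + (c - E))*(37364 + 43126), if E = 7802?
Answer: -175790160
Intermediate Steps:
(23125 + (c - E))*(37364 + 43126) = (23125 + (-17507 - 1*7802))*(37364 + 43126) = (23125 + (-17507 - 7802))*80490 = (23125 - 25309)*80490 = -2184*80490 = -175790160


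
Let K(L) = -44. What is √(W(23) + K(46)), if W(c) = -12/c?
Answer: 32*I*√23/23 ≈ 6.6725*I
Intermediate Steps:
√(W(23) + K(46)) = √(-12/23 - 44) = √(-1024/23) = 32*I*√23/23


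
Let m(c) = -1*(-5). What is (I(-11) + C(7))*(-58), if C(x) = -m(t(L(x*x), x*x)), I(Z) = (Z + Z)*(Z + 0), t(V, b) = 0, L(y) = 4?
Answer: -13746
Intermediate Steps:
m(c) = 5
I(Z) = 2*Z² (I(Z) = (2*Z)*Z = 2*Z²)
C(x) = -5 (C(x) = -1*5 = -5)
(I(-11) + C(7))*(-58) = (2*(-11)² - 5)*(-58) = (2*121 - 5)*(-58) = (242 - 5)*(-58) = 237*(-58) = -13746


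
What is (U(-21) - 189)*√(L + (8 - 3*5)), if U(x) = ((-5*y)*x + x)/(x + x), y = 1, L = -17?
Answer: -382*I*√6 ≈ -935.71*I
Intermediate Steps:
U(x) = -2 (U(x) = ((-5*1)*x + x)/(x + x) = (-5*x + x)/((2*x)) = (-4*x)*(1/(2*x)) = -2)
(U(-21) - 189)*√(L + (8 - 3*5)) = (-2 - 189)*√(-17 + (8 - 3*5)) = -191*√(-17 + (8 - 15)) = -191*√(-17 - 7) = -382*I*√6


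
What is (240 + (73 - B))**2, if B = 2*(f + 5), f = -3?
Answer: 95481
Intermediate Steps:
B = 4 (B = 2*(-3 + 5) = 2*2 = 4)
(240 + (73 - B))**2 = (240 + (73 - 1*4))**2 = (240 + (73 - 4))**2 = (240 + 69)**2 = 309**2 = 95481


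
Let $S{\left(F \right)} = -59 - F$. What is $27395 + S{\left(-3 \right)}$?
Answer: $27339$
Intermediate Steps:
$27395 + S{\left(-3 \right)} = 27395 - 56 = 27339$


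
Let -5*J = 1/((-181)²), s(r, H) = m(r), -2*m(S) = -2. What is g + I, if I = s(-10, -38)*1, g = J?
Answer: 163804/163805 ≈ 0.99999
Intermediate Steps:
m(S) = 1 (m(S) = -½*(-2) = 1)
s(r, H) = 1
J = -1/163805 (J = -1/(5*((-181)²)) = -⅕/32761 = -⅕*1/32761 = -1/163805 ≈ -6.1048e-6)
g = -1/163805 ≈ -6.1048e-6
I = 1 (I = 1*1 = 1)
g + I = -1/163805 + 1 = 163804/163805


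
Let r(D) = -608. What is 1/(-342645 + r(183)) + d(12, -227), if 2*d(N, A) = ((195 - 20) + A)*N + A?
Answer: -292108305/686506 ≈ -425.50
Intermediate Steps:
d(N, A) = A/2 + N*(175 + A)/2 (d(N, A) = (((195 - 20) + A)*N + A)/2 = ((175 + A)*N + A)/2 = (N*(175 + A) + A)/2 = (A + N*(175 + A))/2 = A/2 + N*(175 + A)/2)
1/(-342645 + r(183)) + d(12, -227) = 1/(-342645 - 608) + ((½)*(-227) + (175/2)*12 + (½)*(-227)*12) = 1/(-343253) + (-227/2 + 1050 - 1362) = -1/343253 - 851/2 = -292108305/686506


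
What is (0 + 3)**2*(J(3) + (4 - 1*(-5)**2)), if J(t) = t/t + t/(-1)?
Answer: -207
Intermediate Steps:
J(t) = 1 - t (J(t) = 1 + t*(-1) = 1 - t)
(0 + 3)**2*(J(3) + (4 - 1*(-5)**2)) = (0 + 3)**2*((1 - 1*3) + (4 - 1*(-5)**2)) = 3**2*((1 - 3) + (4 - 1*25)) = 9*(-2 + (4 - 25)) = 9*(-2 - 21) = 9*(-23) = -207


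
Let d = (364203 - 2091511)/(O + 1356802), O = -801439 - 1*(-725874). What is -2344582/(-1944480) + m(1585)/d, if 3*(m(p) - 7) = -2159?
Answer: 222443073785777/419839482480 ≈ 529.83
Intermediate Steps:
m(p) = -2138/3 (m(p) = 7 + (1/3)*(-2159) = 7 - 2159/3 = -2138/3)
O = -75565 (O = -801439 + 725874 = -75565)
d = -1727308/1281237 (d = (364203 - 2091511)/(-75565 + 1356802) = -1727308/1281237 ≈ -1.3482)
-2344582/(-1944480) + m(1585)/d = -2344582/(-1944480) - 2138/(3*(-1727308/1281237)) = -2344582*(-1/1944480) - 2138/3*(-1281237/1727308) = 1172291/972240 + 456547451/863654 = 222443073785777/419839482480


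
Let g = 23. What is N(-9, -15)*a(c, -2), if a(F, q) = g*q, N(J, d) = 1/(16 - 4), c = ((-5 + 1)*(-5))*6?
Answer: -23/6 ≈ -3.8333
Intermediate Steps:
c = 120 (c = -4*(-5)*6 = 20*6 = 120)
N(J, d) = 1/12
a(F, q) = 23*q
N(-9, -15)*a(c, -2) = (23*(-2))/12 = (1/12)*(-46) = -23/6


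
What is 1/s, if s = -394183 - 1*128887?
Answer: -1/523070 ≈ -1.9118e-6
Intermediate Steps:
s = -523070 (s = -394183 - 128887 = -523070)
1/s = 1/(-523070) = -1/523070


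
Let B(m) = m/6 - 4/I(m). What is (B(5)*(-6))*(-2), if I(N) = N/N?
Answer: -38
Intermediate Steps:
I(N) = 1
B(m) = -4 + m/6 (B(m) = m/6 - 4/1 = m*(1/6) - 4*1 = m/6 - 4 = -4 + m/6)
(B(5)*(-6))*(-2) = ((-4 + (1/6)*5)*(-6))*(-2) = ((-4 + 5/6)*(-6))*(-2) = -19/6*(-6)*(-2) = 19*(-2) = -38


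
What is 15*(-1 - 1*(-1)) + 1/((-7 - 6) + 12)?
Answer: -1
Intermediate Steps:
15*(-1 - 1*(-1)) + 1/((-7 - 6) + 12) = 15*(-1 + 1) + 1/(-13 + 12) = 15*0 + 1/(-1) = 0 - 1 = -1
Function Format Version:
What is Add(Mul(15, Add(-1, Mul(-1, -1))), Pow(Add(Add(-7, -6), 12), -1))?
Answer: -1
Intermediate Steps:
Add(Mul(15, Add(-1, Mul(-1, -1))), Pow(Add(Add(-7, -6), 12), -1)) = Add(Mul(15, Add(-1, 1)), Pow(Add(-13, 12), -1)) = Add(Mul(15, 0), Pow(-1, -1)) = Add(0, -1) = -1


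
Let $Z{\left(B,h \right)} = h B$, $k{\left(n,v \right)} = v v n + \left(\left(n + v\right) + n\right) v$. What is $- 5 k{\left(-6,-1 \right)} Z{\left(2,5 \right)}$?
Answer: $-350$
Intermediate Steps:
$k{\left(n,v \right)} = n v^{2} + v \left(v + 2 n\right)$ ($k{\left(n,v \right)} = v^{2} n + \left(v + 2 n\right) v = n v^{2} + v \left(v + 2 n\right)$)
$Z{\left(B,h \right)} = B h$
$- 5 k{\left(-6,-1 \right)} Z{\left(2,5 \right)} = - 5 \left(- (-1 + 2 \left(-6\right) - -6)\right) 2 \cdot 5 = - 5 \left(- (-1 - 12 + 6)\right) 10 = - 5 \left(\left(-1\right) \left(-7\right)\right) 10 = \left(-5\right) 7 \cdot 10 = \left(-35\right) 10 = -350$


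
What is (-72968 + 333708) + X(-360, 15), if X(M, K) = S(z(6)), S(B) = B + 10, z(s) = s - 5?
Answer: 260751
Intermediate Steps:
z(s) = -5 + s
S(B) = 10 + B
X(M, K) = 11 (X(M, K) = 10 + (-5 + 6) = 10 + 1 = 11)
(-72968 + 333708) + X(-360, 15) = (-72968 + 333708) + 11 = 260740 + 11 = 260751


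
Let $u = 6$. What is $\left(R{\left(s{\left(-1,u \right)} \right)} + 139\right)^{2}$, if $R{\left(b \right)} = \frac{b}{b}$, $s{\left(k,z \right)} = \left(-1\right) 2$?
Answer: $19600$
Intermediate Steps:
$s{\left(k,z \right)} = -2$
$R{\left(b \right)} = 1$
$\left(R{\left(s{\left(-1,u \right)} \right)} + 139\right)^{2} = \left(1 + 139\right)^{2} = 140^{2} = 19600$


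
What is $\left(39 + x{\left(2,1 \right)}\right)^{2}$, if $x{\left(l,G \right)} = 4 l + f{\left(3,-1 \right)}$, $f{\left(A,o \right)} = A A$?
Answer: $3136$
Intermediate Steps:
$f{\left(A,o \right)} = A^{2}$
$x{\left(l,G \right)} = 9 + 4 l$ ($x{\left(l,G \right)} = 4 l + 3^{2} = 4 l + 9 = 9 + 4 l$)
$\left(39 + x{\left(2,1 \right)}\right)^{2} = \left(39 + \left(9 + 4 \cdot 2\right)\right)^{2} = \left(39 + \left(9 + 8\right)\right)^{2} = \left(39 + 17\right)^{2} = 56^{2} = 3136$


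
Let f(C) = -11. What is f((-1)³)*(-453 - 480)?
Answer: 10263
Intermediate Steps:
f((-1)³)*(-453 - 480) = -11*(-453 - 480) = -11*(-933) = 10263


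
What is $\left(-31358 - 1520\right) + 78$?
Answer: $-32800$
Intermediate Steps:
$\left(-31358 - 1520\right) + 78 = -32878 + 78 = -32800$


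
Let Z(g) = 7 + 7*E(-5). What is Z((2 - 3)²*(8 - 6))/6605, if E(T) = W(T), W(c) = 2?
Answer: 21/6605 ≈ 0.0031794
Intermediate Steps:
E(T) = 2
Z(g) = 21 (Z(g) = 7 + 7*2 = 7 + 14 = 21)
Z((2 - 3)²*(8 - 6))/6605 = 21/6605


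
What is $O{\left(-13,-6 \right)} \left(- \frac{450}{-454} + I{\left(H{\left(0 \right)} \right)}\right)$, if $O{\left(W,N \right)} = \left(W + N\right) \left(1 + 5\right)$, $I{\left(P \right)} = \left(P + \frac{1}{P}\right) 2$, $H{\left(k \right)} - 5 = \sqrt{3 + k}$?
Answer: $- \frac{3258120}{2497} - \frac{2394 \sqrt{3}}{11} \approx -1681.8$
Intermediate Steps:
$H{\left(k \right)} = 5 + \sqrt{3 + k}$
$I{\left(P \right)} = 2 P + \frac{2}{P}$
$O{\left(W,N \right)} = 6 N + 6 W$ ($O{\left(W,N \right)} = \left(N + W\right) 6 = 6 N + 6 W$)
$O{\left(-13,-6 \right)} \left(- \frac{450}{-454} + I{\left(H{\left(0 \right)} \right)}\right) = \left(6 \left(-6\right) + 6 \left(-13\right)\right) \left(- \frac{450}{-454} + \left(2 \left(5 + \sqrt{3 + 0}\right) + \frac{2}{5 + \sqrt{3 + 0}}\right)\right) = \left(-36 - 78\right) \left(\left(-450\right) \left(- \frac{1}{454}\right) + \left(2 \left(5 + \sqrt{3}\right) + \frac{2}{5 + \sqrt{3}}\right)\right) = - 114 \left(\frac{225}{227} + \left(\left(10 + 2 \sqrt{3}\right) + \frac{2}{5 + \sqrt{3}}\right)\right) = - 114 \left(\frac{225}{227} + \left(10 + 2 \sqrt{3} + \frac{2}{5 + \sqrt{3}}\right)\right) = - 114 \left(\frac{2495}{227} + 2 \sqrt{3} + \frac{2}{5 + \sqrt{3}}\right) = - \frac{284430}{227} - 228 \sqrt{3} - \frac{228}{5 + \sqrt{3}}$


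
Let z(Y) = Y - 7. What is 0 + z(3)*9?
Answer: -36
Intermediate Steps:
z(Y) = -7 + Y
0 + z(3)*9 = 0 + (-7 + 3)*9 = 0 - 4*9 = 0 - 36 = -36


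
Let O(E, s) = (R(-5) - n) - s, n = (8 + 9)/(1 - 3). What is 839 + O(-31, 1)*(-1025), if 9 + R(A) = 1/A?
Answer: 5163/2 ≈ 2581.5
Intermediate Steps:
n = -17/2 (n = 17/(-2) = 17*(-½) = -17/2 ≈ -8.5000)
R(A) = -9 + 1/A
O(E, s) = -7/10 - s (O(E, s) = ((-9 + 1/(-5)) - 1*(-17/2)) - s = ((-9 - ⅕) + 17/2) - s = (-46/5 + 17/2) - s = -7/10 - s)
839 + O(-31, 1)*(-1025) = 839 + (-7/10 - 1*1)*(-1025) = 839 + (-7/10 - 1)*(-1025) = 839 - 17/10*(-1025) = 839 + 3485/2 = 5163/2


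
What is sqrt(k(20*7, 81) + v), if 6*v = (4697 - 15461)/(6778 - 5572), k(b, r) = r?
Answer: sqrt(3212382)/201 ≈ 8.9170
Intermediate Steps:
v = -299/201 (v = ((4697 - 15461)/(6778 - 5572))/6 = (-10764/1206)/6 = (-10764*1/1206)/6 = (1/6)*(-598/67) = -299/201 ≈ -1.4876)
sqrt(k(20*7, 81) + v) = sqrt(81 - 299/201) = sqrt(15982/201) = sqrt(3212382)/201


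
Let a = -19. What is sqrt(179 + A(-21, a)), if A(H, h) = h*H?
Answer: 17*sqrt(2) ≈ 24.042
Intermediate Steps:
A(H, h) = H*h
sqrt(179 + A(-21, a)) = sqrt(179 - 21*(-19)) = sqrt(179 + 399) = sqrt(578) = 17*sqrt(2)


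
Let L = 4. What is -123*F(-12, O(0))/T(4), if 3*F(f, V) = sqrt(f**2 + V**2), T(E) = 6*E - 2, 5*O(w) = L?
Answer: -82*sqrt(226)/55 ≈ -22.413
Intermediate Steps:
O(w) = 4/5 (O(w) = (1/5)*4 = 4/5)
T(E) = -2 + 6*E
F(f, V) = sqrt(V**2 + f**2)/3 (F(f, V) = sqrt(f**2 + V**2)/3 = sqrt(V**2 + f**2)/3)
-123*F(-12, O(0))/T(4) = -123*sqrt((4/5)**2 + (-12)**2)/3/(-2 + 6*4) = -123*sqrt(16/25 + 144)/3/(-2 + 24) = -123*sqrt(3616/25)/3/22 = -123*(4*sqrt(226)/5)/3/22 = -123*4*sqrt(226)/15/22 = -82*sqrt(226)/55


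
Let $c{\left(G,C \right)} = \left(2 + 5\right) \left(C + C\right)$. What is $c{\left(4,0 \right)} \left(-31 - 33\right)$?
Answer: $0$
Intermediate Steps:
$c{\left(G,C \right)} = 14 C$ ($c{\left(G,C \right)} = 7 \cdot 2 C = 14 C$)
$c{\left(4,0 \right)} \left(-31 - 33\right) = 14 \cdot 0 \left(-31 - 33\right) = 0 \left(-64\right) = 0$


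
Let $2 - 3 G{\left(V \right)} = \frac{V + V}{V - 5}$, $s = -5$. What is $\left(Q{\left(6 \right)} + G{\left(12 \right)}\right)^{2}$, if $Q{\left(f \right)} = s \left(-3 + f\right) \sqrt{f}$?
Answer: $\frac{595450}{441} + \frac{100 \sqrt{6}}{7} \approx 1385.2$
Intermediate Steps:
$G{\left(V \right)} = \frac{2}{3} - \frac{2 V}{3 \left(-5 + V\right)}$ ($G{\left(V \right)} = \frac{2}{3} - \frac{\left(V + V\right) \frac{1}{V - 5}}{3} = \frac{2}{3} - \frac{2 V \frac{1}{-5 + V}}{3} = \frac{2}{3} - \frac{2 V}{3 \left(-5 + V\right)}$)
$Q{\left(f \right)} = \sqrt{f} \left(15 - 5 f\right)$ ($Q{\left(f \right)} = - 5 \left(-3 + f\right) \sqrt{f} = \left(15 - 5 f\right) \sqrt{f} = \sqrt{f} \left(15 - 5 f\right)$)
$\left(Q{\left(6 \right)} + G{\left(12 \right)}\right)^{2} = \left(5 \sqrt{6} \left(3 - 6\right) - \frac{10}{-15 + 3 \cdot 12}\right)^{2} = \left(5 \sqrt{6} \left(3 - 6\right) - \frac{10}{-15 + 36}\right)^{2} = \left(5 \sqrt{6} \left(-3\right) - \frac{10}{21}\right)^{2} = \left(- 15 \sqrt{6} - \frac{10}{21}\right)^{2} = \left(- \frac{10}{21} - 15 \sqrt{6}\right)^{2}$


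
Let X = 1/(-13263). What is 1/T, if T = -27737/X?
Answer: 1/367875831 ≈ 2.7183e-9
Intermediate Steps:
X = -1/13263 ≈ -7.5398e-5
T = 367875831 (T = -27737/(-1/13263) = -27737*(-13263) = 367875831)
1/T = 1/367875831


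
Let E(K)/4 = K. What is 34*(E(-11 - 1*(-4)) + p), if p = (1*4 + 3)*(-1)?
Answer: -1190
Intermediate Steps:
E(K) = 4*K
p = -7 (p = (4 + 3)*(-1) = 7*(-1) = -7)
34*(E(-11 - 1*(-4)) + p) = 34*(4*(-11 - 1*(-4)) - 7) = 34*(4*(-11 + 4) - 7) = 34*(4*(-7) - 7) = 34*(-28 - 7) = 34*(-35) = -1190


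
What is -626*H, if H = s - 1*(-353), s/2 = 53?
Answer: -287334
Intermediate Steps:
s = 106 (s = 2*53 = 106)
H = 459 (H = 106 - 1*(-353) = 106 + 353 = 459)
-626*H = -626*459 = -287334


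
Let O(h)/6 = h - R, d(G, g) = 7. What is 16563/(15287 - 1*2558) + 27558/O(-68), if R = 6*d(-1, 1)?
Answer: -18880789/466730 ≈ -40.453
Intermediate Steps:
R = 42 (R = 6*7 = 42)
O(h) = -252 + 6*h (O(h) = 6*(h - 1*42) = 6*(h - 42) = 6*(-42 + h) = -252 + 6*h)
16563/(15287 - 1*2558) + 27558/O(-68) = 16563/(15287 - 1*2558) + 27558/(-252 + 6*(-68)) = 16563/(15287 - 2558) + 27558/(-252 - 408) = 16563/12729 + 27558/(-660) = 16563*(1/12729) + 27558*(-1/660) = 5521/4243 - 4593/110 = -18880789/466730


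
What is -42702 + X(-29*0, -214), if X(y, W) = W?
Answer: -42916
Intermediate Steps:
-42702 + X(-29*0, -214) = -42702 - 214 = -42916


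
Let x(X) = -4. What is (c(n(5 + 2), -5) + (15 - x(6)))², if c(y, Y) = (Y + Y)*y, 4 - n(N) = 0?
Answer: 441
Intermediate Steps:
n(N) = 4 (n(N) = 4 - 1*0 = 4 + 0 = 4)
c(y, Y) = 2*Y*y (c(y, Y) = (2*Y)*y = 2*Y*y)
(c(n(5 + 2), -5) + (15 - x(6)))² = (2*(-5)*4 + (15 - 1*(-4)))² = (-40 + (15 + 4))² = (-40 + 19)² = (-21)² = 441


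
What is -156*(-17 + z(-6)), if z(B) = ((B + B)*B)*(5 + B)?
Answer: 13884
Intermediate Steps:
z(B) = 2*B²*(5 + B) (z(B) = ((2*B)*B)*(5 + B) = (2*B²)*(5 + B) = 2*B²*(5 + B))
-156*(-17 + z(-6)) = -156*(-17 + 2*(-6)²*(5 - 6)) = -156*(-17 + 2*36*(-1)) = -156*(-17 - 72) = -156*(-89) = 13884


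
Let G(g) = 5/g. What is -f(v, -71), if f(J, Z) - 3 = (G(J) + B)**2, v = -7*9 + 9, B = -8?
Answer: -199717/2916 ≈ -68.490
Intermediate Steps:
v = -54 (v = -63 + 9 = -54)
f(J, Z) = 3 + (-8 + 5/J)**2 (f(J, Z) = 3 + (5/J - 8)**2 = 3 + (-8 + 5/J)**2)
-f(v, -71) = -(67 - 80/(-54) + 25/(-54)**2) = -(67 - 80*(-1/54) + 25*(1/2916)) = -(67 + 40/27 + 25/2916) = -1*199717/2916 = -199717/2916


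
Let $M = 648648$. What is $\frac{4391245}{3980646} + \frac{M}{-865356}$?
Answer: $\frac{101496011801}{287056324998} \approx 0.35358$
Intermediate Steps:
$\frac{4391245}{3980646} + \frac{M}{-865356} = \frac{4391245}{3980646} + \frac{648648}{-865356} = 4391245 \cdot \frac{1}{3980646} + 648648 \left(- \frac{1}{865356}\right) = \frac{4391245}{3980646} - \frac{54054}{72113} = \frac{101496011801}{287056324998}$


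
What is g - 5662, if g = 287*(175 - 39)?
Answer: 33370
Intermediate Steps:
g = 39032 (g = 287*136 = 39032)
g - 5662 = 39032 - 5662 = 33370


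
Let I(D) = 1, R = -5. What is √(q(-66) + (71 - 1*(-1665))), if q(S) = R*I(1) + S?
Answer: 3*√185 ≈ 40.804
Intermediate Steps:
q(S) = -5 + S (q(S) = -5*1 + S = -5 + S)
√(q(-66) + (71 - 1*(-1665))) = √((-5 - 66) + (71 - 1*(-1665))) = √(-71 + (71 + 1665)) = √(-71 + 1736) = √1665 = 3*√185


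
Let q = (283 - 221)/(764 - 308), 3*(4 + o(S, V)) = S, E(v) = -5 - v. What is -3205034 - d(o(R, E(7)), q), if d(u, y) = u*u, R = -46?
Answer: -28848670/9 ≈ -3.2054e+6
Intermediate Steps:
o(S, V) = -4 + S/3
q = 31/228 (q = 62/456 = 62*(1/456) = 31/228 ≈ 0.13596)
d(u, y) = u²
-3205034 - d(o(R, E(7)), q) = -3205034 - (-4 + (⅓)*(-46))² = -3205034 - (-4 - 46/3)² = -3205034 - (-58/3)² = -3205034 - 1*3364/9 = -3205034 - 3364/9 = -28848670/9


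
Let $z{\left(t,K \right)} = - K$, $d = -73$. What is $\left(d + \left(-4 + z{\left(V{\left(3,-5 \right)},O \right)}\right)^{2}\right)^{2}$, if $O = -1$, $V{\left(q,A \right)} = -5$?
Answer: $4096$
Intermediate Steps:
$\left(d + \left(-4 + z{\left(V{\left(3,-5 \right)},O \right)}\right)^{2}\right)^{2} = \left(-73 + \left(-4 - -1\right)^{2}\right)^{2} = \left(-73 + \left(-4 + 1\right)^{2}\right)^{2} = \left(-73 + \left(-3\right)^{2}\right)^{2} = \left(-73 + 9\right)^{2} = \left(-64\right)^{2} = 4096$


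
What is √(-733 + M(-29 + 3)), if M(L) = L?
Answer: I*√759 ≈ 27.55*I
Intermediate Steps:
√(-733 + M(-29 + 3)) = √(-733 + (-29 + 3)) = √(-733 - 26) = √(-759) = I*√759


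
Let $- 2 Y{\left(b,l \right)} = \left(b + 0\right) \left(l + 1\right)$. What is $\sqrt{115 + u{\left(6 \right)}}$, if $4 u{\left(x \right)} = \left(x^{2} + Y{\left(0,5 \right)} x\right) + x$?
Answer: $\frac{\sqrt{502}}{2} \approx 11.203$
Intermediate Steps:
$Y{\left(b,l \right)} = - \frac{b \left(1 + l\right)}{2}$ ($Y{\left(b,l \right)} = - \frac{\left(b + 0\right) \left(l + 1\right)}{2} = - \frac{b \left(1 + l\right)}{2}$)
$u{\left(x \right)} = \frac{x}{4} + \frac{x^{2}}{4}$ ($u{\left(x \right)} = \frac{\left(x^{2} + \left(- \frac{1}{2}\right) 0 \left(1 + 5\right) x\right) + x}{4} = \frac{\left(x^{2} + \left(- \frac{1}{2}\right) 0 \cdot 6 x\right) + x}{4} = \frac{\left(x^{2} + 0 x\right) + x}{4} = \frac{\left(x^{2} + 0\right) + x}{4} = \frac{x^{2} + x}{4} = \frac{x + x^{2}}{4} = \frac{x}{4} + \frac{x^{2}}{4}$)
$\sqrt{115 + u{\left(6 \right)}} = \sqrt{115 + \frac{1}{4} \cdot 6 \left(1 + 6\right)} = \sqrt{115 + \frac{1}{4} \cdot 6 \cdot 7} = \sqrt{115 + \frac{21}{2}} = \sqrt{\frac{251}{2}} = \frac{\sqrt{502}}{2}$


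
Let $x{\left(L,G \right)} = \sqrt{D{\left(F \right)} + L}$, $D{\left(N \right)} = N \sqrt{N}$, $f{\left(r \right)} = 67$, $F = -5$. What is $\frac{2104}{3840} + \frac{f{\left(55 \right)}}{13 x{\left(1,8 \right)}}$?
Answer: $\frac{263}{480} + \frac{67}{13 \sqrt{1 - 5 i \sqrt{5}}} \approx 1.6831 + 1.0382 i$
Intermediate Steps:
$D{\left(N \right)} = N^{\frac{3}{2}}$
$x{\left(L,G \right)} = \sqrt{L - 5 i \sqrt{5}}$ ($x{\left(L,G \right)} = \sqrt{\left(-5\right)^{\frac{3}{2}} + L} = \sqrt{- 5 i \sqrt{5} + L} = \sqrt{L - 5 i \sqrt{5}}$)
$\frac{2104}{3840} + \frac{f{\left(55 \right)}}{13 x{\left(1,8 \right)}} = \frac{2104}{3840} + \frac{67}{13 \sqrt{1 - 5 i \sqrt{5}}} = 2104 \cdot \frac{1}{3840} + 67 \frac{1}{13 \sqrt{1 - 5 i \sqrt{5}}} = \frac{263}{480} + \frac{67}{13 \sqrt{1 - 5 i \sqrt{5}}}$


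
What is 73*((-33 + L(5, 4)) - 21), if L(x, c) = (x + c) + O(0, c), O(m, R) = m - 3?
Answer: -3504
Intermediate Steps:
O(m, R) = -3 + m
L(x, c) = -3 + c + x (L(x, c) = (x + c) + (-3 + 0) = (c + x) - 3 = -3 + c + x)
73*((-33 + L(5, 4)) - 21) = 73*((-33 + (-3 + 4 + 5)) - 21) = 73*((-33 + 6) - 21) = 73*(-27 - 21) = 73*(-48) = -3504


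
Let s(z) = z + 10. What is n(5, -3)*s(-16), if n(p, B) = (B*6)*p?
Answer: 540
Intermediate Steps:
s(z) = 10 + z
n(p, B) = 6*B*p (n(p, B) = (6*B)*p = 6*B*p)
n(5, -3)*s(-16) = (6*(-3)*5)*(10 - 16) = -90*(-6) = 540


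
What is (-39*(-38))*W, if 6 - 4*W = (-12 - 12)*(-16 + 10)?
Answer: -51129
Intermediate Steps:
W = -69/2 (W = 3/2 - (-12 - 12)*(-16 + 10)/4 = 3/2 - (-6)*(-6) = 3/2 - 1/4*144 = 3/2 - 36 = -69/2 ≈ -34.500)
(-39*(-38))*W = -39*(-38)*(-69/2) = 1482*(-69/2) = -51129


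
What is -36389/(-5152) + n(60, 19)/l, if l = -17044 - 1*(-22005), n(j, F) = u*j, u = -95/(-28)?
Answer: 181574629/25559072 ≈ 7.1041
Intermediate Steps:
u = 95/28 (u = -95*(-1/28) = 95/28 ≈ 3.3929)
n(j, F) = 95*j/28
l = 4961 (l = -17044 + 22005 = 4961)
-36389/(-5152) + n(60, 19)/l = -36389/(-5152) + ((95/28)*60)/4961 = -36389*(-1/5152) + (1425/7)*(1/4961) = 36389/5152 + 1425/34727 = 181574629/25559072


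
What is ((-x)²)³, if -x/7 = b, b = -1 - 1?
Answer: 7529536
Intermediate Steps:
b = -2
x = 14 (x = -7*(-2) = 14)
((-x)²)³ = ((-1*14)²)³ = ((-14)²)³ = 196³ = 7529536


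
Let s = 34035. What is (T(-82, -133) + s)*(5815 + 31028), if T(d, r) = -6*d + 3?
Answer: 1272188790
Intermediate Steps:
T(d, r) = 3 - 6*d
(T(-82, -133) + s)*(5815 + 31028) = ((3 - 6*(-82)) + 34035)*(5815 + 31028) = ((3 + 492) + 34035)*36843 = (495 + 34035)*36843 = 34530*36843 = 1272188790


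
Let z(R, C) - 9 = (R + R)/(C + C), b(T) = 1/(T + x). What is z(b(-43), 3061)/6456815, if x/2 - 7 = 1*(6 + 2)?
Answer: 358136/256936039295 ≈ 1.3939e-6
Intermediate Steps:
x = 30 (x = 14 + 2*(1*(6 + 2)) = 14 + 2*(1*8) = 14 + 2*8 = 14 + 16 = 30)
b(T) = 1/(30 + T) (b(T) = 1/(T + 30) = 1/(30 + T))
z(R, C) = 9 + R/C (z(R, C) = 9 + (R + R)/(C + C) = 9 + (2*R)/((2*C)) = 9 + (2*R)*(1/(2*C)) = 9 + R/C)
z(b(-43), 3061)/6456815 = (9 + 1/((30 - 43)*3061))/6456815 = (9 + (1/3061)/(-13))*(1/6456815) = (9 - 1/13*1/3061)*(1/6456815) = (9 - 1/39793)*(1/6456815) = (358136/39793)*(1/6456815) = 358136/256936039295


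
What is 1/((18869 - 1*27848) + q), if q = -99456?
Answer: -1/108435 ≈ -9.2221e-6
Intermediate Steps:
1/((18869 - 1*27848) + q) = 1/((18869 - 1*27848) - 99456) = 1/((18869 - 27848) - 99456) = 1/(-8979 - 99456) = 1/(-108435) = -1/108435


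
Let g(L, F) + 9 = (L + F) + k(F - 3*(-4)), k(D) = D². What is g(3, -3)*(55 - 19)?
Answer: 2592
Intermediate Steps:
g(L, F) = -9 + F + L + (12 + F)² (g(L, F) = -9 + ((L + F) + (F - 3*(-4))²) = -9 + ((F + L) + (F + 12)²) = -9 + ((F + L) + (12 + F)²) = -9 + (F + L + (12 + F)²) = -9 + F + L + (12 + F)²)
g(3, -3)*(55 - 19) = (-9 - 3 + 3 + (12 - 3)²)*(55 - 19) = (-9 - 3 + 3 + 9²)*36 = (-9 - 3 + 3 + 81)*36 = 72*36 = 2592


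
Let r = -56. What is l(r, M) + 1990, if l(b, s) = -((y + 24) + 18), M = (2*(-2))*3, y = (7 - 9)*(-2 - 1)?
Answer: 1942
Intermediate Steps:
y = 6 (y = -2*(-3) = 6)
M = -12 (M = -4*3 = -12)
l(b, s) = -48 (l(b, s) = -((6 + 24) + 18) = -(30 + 18) = -1*48 = -48)
l(r, M) + 1990 = -48 + 1990 = 1942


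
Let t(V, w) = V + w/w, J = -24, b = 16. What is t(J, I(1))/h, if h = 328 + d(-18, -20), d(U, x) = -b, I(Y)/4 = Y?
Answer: -23/312 ≈ -0.073718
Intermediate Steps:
I(Y) = 4*Y
d(U, x) = -16 (d(U, x) = -1*16 = -16)
t(V, w) = 1 + V (t(V, w) = V + 1 = 1 + V)
h = 312 (h = 328 - 16 = 312)
t(J, I(1))/h = (1 - 24)/312 = -23*1/312 = -23/312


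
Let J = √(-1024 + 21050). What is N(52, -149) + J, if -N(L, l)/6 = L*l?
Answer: 46488 + √20026 ≈ 46630.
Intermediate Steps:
N(L, l) = -6*L*l
J = √20026 ≈ 141.51
N(52, -149) + J = -6*52*(-149) + √20026 = 46488 + √20026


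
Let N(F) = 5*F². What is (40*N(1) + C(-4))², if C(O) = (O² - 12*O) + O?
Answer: 67600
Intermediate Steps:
C(O) = O² - 11*O
(40*N(1) + C(-4))² = (40*(5*1²) - 4*(-11 - 4))² = (40*(5*1) - 4*(-15))² = (40*5 + 60)² = (200 + 60)² = 260² = 67600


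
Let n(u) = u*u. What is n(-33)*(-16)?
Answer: -17424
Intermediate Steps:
n(u) = u²
n(-33)*(-16) = (-33)²*(-16) = 1089*(-16) = -17424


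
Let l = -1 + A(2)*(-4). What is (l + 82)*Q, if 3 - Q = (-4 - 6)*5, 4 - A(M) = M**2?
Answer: 4293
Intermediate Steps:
A(M) = 4 - M**2
l = -1 (l = -1 + (4 - 1*2**2)*(-4) = -1 + (4 - 1*4)*(-4) = -1 + (4 - 4)*(-4) = -1 + 0*(-4) = -1 + 0 = -1)
Q = 53 (Q = 3 - (-4 - 6)*5 = 3 - (-10)*5 = 3 - 1*(-50) = 3 + 50 = 53)
(l + 82)*Q = (-1 + 82)*53 = 81*53 = 4293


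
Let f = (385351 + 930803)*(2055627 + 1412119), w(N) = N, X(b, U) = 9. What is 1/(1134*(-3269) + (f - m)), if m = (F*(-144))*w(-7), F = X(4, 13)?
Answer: 1/4564084052766 ≈ 2.1910e-13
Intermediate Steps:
F = 9
f = 4564087768884 (f = 1316154*3467746 = 4564087768884)
m = 9072 (m = (9*(-144))*(-7) = -1296*(-7) = 9072)
1/(1134*(-3269) + (f - m)) = 1/(1134*(-3269) + (4564087768884 - 1*9072)) = 1/(-3707046 + (4564087768884 - 9072)) = 1/(-3707046 + 4564087759812) = 1/4564084052766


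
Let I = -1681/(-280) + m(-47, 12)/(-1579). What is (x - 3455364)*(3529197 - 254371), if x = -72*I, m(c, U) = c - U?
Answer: -625441755578708406/55265 ≈ -1.1317e+13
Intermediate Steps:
I = 2670819/442120 (I = -1681/(-280) + (-47 - 1*12)/(-1579) = -1681*(-1/280) + (-47 - 12)*(-1/1579) = 1681/280 - 59*(-1/1579) = 1681/280 + 59/1579 = 2670819/442120 ≈ 6.0409)
x = -24037371/55265 (x = -72*2670819/442120 = -24037371/55265 ≈ -434.95)
(x - 3455364)*(3529197 - 254371) = (-24037371/55265 - 3455364)*(3529197 - 254371) = -190984728831/55265*3274826 = -625441755578708406/55265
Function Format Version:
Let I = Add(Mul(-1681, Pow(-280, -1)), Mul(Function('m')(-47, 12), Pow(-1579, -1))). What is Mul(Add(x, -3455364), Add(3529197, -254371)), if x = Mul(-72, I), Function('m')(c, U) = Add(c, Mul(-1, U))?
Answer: Rational(-625441755578708406, 55265) ≈ -1.1317e+13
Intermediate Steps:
I = Rational(2670819, 442120) (I = Add(Mul(-1681, Pow(-280, -1)), Mul(Add(-47, Mul(-1, 12)), Pow(-1579, -1))) = Add(Mul(-1681, Rational(-1, 280)), Mul(Add(-47, -12), Rational(-1, 1579))) = Add(Rational(1681, 280), Mul(-59, Rational(-1, 1579))) = Add(Rational(1681, 280), Rational(59, 1579)) = Rational(2670819, 442120) ≈ 6.0409)
x = Rational(-24037371, 55265) (x = Mul(-72, Rational(2670819, 442120)) = Rational(-24037371, 55265) ≈ -434.95)
Mul(Add(x, -3455364), Add(3529197, -254371)) = Mul(Add(Rational(-24037371, 55265), -3455364), Add(3529197, -254371)) = Mul(Rational(-190984728831, 55265), 3274826) = Rational(-625441755578708406, 55265)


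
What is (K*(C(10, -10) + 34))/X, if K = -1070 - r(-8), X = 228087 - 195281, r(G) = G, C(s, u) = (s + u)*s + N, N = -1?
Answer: -17523/16403 ≈ -1.0683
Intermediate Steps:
C(s, u) = -1 + s*(s + u) (C(s, u) = (s + u)*s - 1 = s*(s + u) - 1 = -1 + s*(s + u))
X = 32806
K = -1062 (K = -1070 - 1*(-8) = -1070 + 8 = -1062)
(K*(C(10, -10) + 34))/X = -1062*((-1 + 10² + 10*(-10)) + 34)/32806 = -1062*((-1 + 100 - 100) + 34)*(1/32806) = -1062*(-1 + 34)*(1/32806) = -1062*33*(1/32806) = -35046*1/32806 = -17523/16403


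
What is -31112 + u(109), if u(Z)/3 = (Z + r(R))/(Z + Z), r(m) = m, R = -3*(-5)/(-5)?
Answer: -3391049/109 ≈ -31111.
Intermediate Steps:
R = -3 (R = 15*(-⅕) = -3)
u(Z) = 3*(-3 + Z)/(2*Z) (u(Z) = 3*((Z - 3)/(Z + Z)) = 3*((-3 + Z)/((2*Z))) = 3*((-3 + Z)*(1/(2*Z))) = 3*((-3 + Z)/(2*Z)) = 3*(-3 + Z)/(2*Z))
-31112 + u(109) = -31112 + (3/2)*(-3 + 109)/109 = -31112 + (3/2)*(1/109)*106 = -31112 + 159/109 = -3391049/109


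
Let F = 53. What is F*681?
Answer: 36093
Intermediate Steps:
F*681 = 53*681 = 36093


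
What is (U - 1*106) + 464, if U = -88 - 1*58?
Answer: 212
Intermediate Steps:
U = -146 (U = -88 - 58 = -146)
(U - 1*106) + 464 = (-146 - 1*106) + 464 = (-146 - 106) + 464 = -252 + 464 = 212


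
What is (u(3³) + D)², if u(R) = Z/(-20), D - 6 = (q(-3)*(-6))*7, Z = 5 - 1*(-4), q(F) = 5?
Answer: 16719921/400 ≈ 41800.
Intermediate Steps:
Z = 9 (Z = 5 + 4 = 9)
D = -204 (D = 6 + (5*(-6))*7 = 6 - 30*7 = 6 - 210 = -204)
u(R) = -9/20 (u(R) = 9/(-20) = 9*(-1/20) = -9/20)
(u(3³) + D)² = (-9/20 - 204)² = (-4089/20)² = 16719921/400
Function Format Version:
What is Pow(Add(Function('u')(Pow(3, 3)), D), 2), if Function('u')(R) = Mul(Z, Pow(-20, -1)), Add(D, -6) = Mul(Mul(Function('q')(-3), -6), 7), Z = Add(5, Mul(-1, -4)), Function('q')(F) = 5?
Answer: Rational(16719921, 400) ≈ 41800.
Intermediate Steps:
Z = 9 (Z = Add(5, 4) = 9)
D = -204 (D = Add(6, Mul(Mul(5, -6), 7)) = Add(6, Mul(-30, 7)) = Add(6, -210) = -204)
Function('u')(R) = Rational(-9, 20) (Function('u')(R) = Mul(9, Pow(-20, -1)) = Mul(9, Rational(-1, 20)) = Rational(-9, 20))
Pow(Add(Function('u')(Pow(3, 3)), D), 2) = Pow(Add(Rational(-9, 20), -204), 2) = Pow(Rational(-4089, 20), 2) = Rational(16719921, 400)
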